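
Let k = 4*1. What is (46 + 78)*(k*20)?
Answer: 9920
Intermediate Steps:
k = 4
(46 + 78)*(k*20) = (46 + 78)*(4*20) = 124*80 = 9920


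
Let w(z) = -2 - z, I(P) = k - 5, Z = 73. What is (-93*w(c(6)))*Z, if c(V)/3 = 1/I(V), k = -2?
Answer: 74679/7 ≈ 10668.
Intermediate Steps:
I(P) = -7 (I(P) = -2 - 5 = -7)
c(V) = -3/7 (c(V) = 3/(-7) = 3*(-⅐) = -3/7)
(-93*w(c(6)))*Z = -93*(-2 - 1*(-3/7))*73 = -93*(-2 + 3/7)*73 = -93*(-11/7)*73 = (1023/7)*73 = 74679/7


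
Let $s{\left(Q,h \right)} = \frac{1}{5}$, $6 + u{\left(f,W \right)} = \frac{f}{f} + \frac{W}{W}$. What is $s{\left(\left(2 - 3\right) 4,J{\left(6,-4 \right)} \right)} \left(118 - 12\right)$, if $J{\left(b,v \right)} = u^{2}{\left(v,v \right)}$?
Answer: $\frac{106}{5} \approx 21.2$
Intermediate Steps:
$u{\left(f,W \right)} = -4$ ($u{\left(f,W \right)} = -6 + \left(\frac{f}{f} + \frac{W}{W}\right) = -6 + \left(1 + 1\right) = -6 + 2 = -4$)
$J{\left(b,v \right)} = 16$ ($J{\left(b,v \right)} = \left(-4\right)^{2} = 16$)
$s{\left(Q,h \right)} = \frac{1}{5}$
$s{\left(\left(2 - 3\right) 4,J{\left(6,-4 \right)} \right)} \left(118 - 12\right) = \frac{118 - 12}{5} = \frac{1}{5} \cdot 106 = \frac{106}{5}$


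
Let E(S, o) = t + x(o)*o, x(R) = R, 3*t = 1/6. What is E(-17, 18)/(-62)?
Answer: -5833/1116 ≈ -5.2267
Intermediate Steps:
t = 1/18 (t = (⅓)/6 = (⅓)*(⅙) = 1/18 ≈ 0.055556)
E(S, o) = 1/18 + o² (E(S, o) = 1/18 + o*o = 1/18 + o²)
E(-17, 18)/(-62) = (1/18 + 18²)/(-62) = (1/18 + 324)*(-1/62) = (5833/18)*(-1/62) = -5833/1116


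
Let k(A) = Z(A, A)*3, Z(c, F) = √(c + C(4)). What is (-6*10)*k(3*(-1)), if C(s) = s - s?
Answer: -180*I*√3 ≈ -311.77*I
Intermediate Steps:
C(s) = 0
Z(c, F) = √c (Z(c, F) = √(c + 0) = √c)
k(A) = 3*√A (k(A) = √A*3 = 3*√A)
(-6*10)*k(3*(-1)) = (-6*10)*(3*√(3*(-1))) = -180*√(-3) = -180*I*√3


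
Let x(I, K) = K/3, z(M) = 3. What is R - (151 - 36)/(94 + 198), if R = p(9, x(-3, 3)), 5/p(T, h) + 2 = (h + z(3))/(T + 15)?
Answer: -10025/3212 ≈ -3.1211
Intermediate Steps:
x(I, K) = K/3 (x(I, K) = K*(1/3) = K/3)
p(T, h) = 5/(-2 + (3 + h)/(15 + T)) (p(T, h) = 5/(-2 + (h + 3)/(T + 15)) = 5/(-2 + (3 + h)/(15 + T)))
R = -30/11 (R = 5*(15 + 9)/(-27 + (1/3)*3 - 2*9) = 5*24/(-27 + 1 - 18) = 5*24/(-44) = 5*(-1/44)*24 = -30/11 ≈ -2.7273)
R - (151 - 36)/(94 + 198) = -30/11 - (151 - 36)/(94 + 198) = -30/11 - 115/292 = -10025/3212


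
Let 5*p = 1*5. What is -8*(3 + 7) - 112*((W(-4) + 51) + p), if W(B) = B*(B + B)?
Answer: -9488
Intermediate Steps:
W(B) = 2*B**2 (W(B) = B*(2*B) = 2*B**2)
p = 1 (p = (1*5)/5 = (1/5)*5 = 1)
-8*(3 + 7) - 112*((W(-4) + 51) + p) = -8*(3 + 7) - 112*((2*(-4)**2 + 51) + 1) = -8*10 - 112*((2*16 + 51) + 1) = -80 - 112*((32 + 51) + 1) = -80 - 112*(83 + 1) = -80 - 112*84 = -80 - 9408 = -9488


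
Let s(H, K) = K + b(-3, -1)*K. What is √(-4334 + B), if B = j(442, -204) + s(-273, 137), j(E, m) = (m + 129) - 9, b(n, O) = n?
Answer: 2*I*√1173 ≈ 68.498*I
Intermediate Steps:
s(H, K) = -2*K (s(H, K) = K - 3*K = -2*K)
j(E, m) = 120 + m (j(E, m) = (129 + m) - 9 = 120 + m)
B = -358 (B = (120 - 204) - 2*137 = -84 - 274 = -358)
√(-4334 + B) = √(-4334 - 358) = √(-4692) = 2*I*√1173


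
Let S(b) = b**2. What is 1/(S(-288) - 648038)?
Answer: -1/565094 ≈ -1.7696e-6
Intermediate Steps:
1/(S(-288) - 648038) = 1/((-288)**2 - 648038) = 1/(82944 - 648038) = 1/(-565094) = -1/565094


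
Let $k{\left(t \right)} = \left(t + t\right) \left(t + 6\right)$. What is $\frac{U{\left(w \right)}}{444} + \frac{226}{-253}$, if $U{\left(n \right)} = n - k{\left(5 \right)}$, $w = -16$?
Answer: $- \frac{22037}{18722} \approx -1.1771$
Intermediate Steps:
$k{\left(t \right)} = 2 t \left(6 + t\right)$
$U{\left(n \right)} = -110 + n$ ($U{\left(n \right)} = n - 2 \cdot 5 \left(6 + 5\right) = n - 2 \cdot 5 \cdot 11 = n - 110 = -110 + n$)
$\frac{U{\left(w \right)}}{444} + \frac{226}{-253} = \frac{-110 - 16}{444} + \frac{226}{-253} = \left(-126\right) \frac{1}{444} + 226 \left(- \frac{1}{253}\right) = - \frac{21}{74} - \frac{226}{253} = - \frac{22037}{18722}$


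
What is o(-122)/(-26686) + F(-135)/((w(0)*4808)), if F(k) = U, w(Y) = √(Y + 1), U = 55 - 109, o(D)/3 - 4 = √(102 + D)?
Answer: -374685/32076572 - 3*I*√5/13343 ≈ -0.011681 - 0.00050275*I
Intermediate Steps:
o(D) = 12 + 3*√(102 + D)
U = -54
w(Y) = √(1 + Y)
F(k) = -54
o(-122)/(-26686) + F(-135)/((w(0)*4808)) = (12 + 3*√(102 - 122))/(-26686) - 54*1/(4808*√(1 + 0)) = (12 + 3*√(-20))*(-1/26686) - 54/(√1*4808) = (12 + 3*(2*I*√5))*(-1/26686) - 54/(1*4808) = (12 + 6*I*√5)*(-1/26686) - 54/4808 = (-6/13343 - 3*I*√5/13343) - 54*1/4808 = (-6/13343 - 3*I*√5/13343) - 27/2404 = -374685/32076572 - 3*I*√5/13343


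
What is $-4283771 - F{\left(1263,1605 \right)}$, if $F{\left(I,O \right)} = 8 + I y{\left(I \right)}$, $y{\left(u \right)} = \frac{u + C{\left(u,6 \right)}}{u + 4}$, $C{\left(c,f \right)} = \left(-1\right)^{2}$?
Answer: $- \frac{5429144425}{1267} \approx -4.285 \cdot 10^{6}$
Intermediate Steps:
$C{\left(c,f \right)} = 1$
$y{\left(u \right)} = \frac{1 + u}{4 + u}$ ($y{\left(u \right)} = \frac{u + 1}{u + 4} = \frac{1 + u}{4 + u}$)
$F{\left(I,O \right)} = 8 + \frac{I \left(1 + I\right)}{4 + I}$ ($F{\left(I,O \right)} = 8 + I \frac{1 + I}{4 + I} = 8 + \frac{I \left(1 + I\right)}{4 + I}$)
$-4283771 - F{\left(1263,1605 \right)} = -4283771 - \frac{32 + 1263^{2} + 9 \cdot 1263}{4 + 1263} = -4283771 - \frac{32 + 1595169 + 11367}{1267} = -4283771 - \frac{1}{1267} \cdot 1606568 = -4283771 - \frac{1606568}{1267} = - \frac{5429144425}{1267}$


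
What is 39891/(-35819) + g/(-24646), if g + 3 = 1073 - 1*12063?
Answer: -589395319/882795074 ≈ -0.66765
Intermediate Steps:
g = -10993 (g = -3 + (1073 - 1*12063) = -3 + (1073 - 12063) = -3 - 10990 = -10993)
39891/(-35819) + g/(-24646) = 39891/(-35819) - 10993/(-24646) = 39891*(-1/35819) - 10993*(-1/24646) = -39891/35819 + 10993/24646 = -589395319/882795074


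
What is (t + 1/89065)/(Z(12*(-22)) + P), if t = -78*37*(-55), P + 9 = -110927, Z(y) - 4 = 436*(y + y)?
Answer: -14137287451/30383634100 ≈ -0.46529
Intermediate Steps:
Z(y) = 4 + 872*y (Z(y) = 4 + 436*(y + y) = 4 + 436*(2*y) = 4 + 872*y)
P = -110936 (P = -9 - 110927 = -110936)
t = 158730 (t = -2886*(-55) = 158730)
(t + 1/89065)/(Z(12*(-22)) + P) = (158730 + 1/89065)/((4 + 872*(12*(-22))) - 110936) = (158730 + 1/89065)/((4 + 872*(-264)) - 110936) = 14137287451/(89065*((4 - 230208) - 110936)) = 14137287451/(89065*(-230204 - 110936)) = (14137287451/89065)/(-341140) = (14137287451/89065)*(-1/341140) = -14137287451/30383634100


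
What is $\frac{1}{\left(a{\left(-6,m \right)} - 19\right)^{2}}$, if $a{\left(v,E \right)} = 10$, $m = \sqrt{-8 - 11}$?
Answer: $\frac{1}{81} \approx 0.012346$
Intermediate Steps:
$m = i \sqrt{19}$ ($m = \sqrt{-19} = i \sqrt{19} \approx 4.3589 i$)
$\frac{1}{\left(a{\left(-6,m \right)} - 19\right)^{2}} = \frac{1}{\left(10 - 19\right)^{2}} = \frac{1}{\left(-9\right)^{2}} = \frac{1}{81}$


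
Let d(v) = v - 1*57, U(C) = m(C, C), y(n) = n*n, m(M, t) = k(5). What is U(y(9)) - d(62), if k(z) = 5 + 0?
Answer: 0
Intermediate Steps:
k(z) = 5
m(M, t) = 5
y(n) = n**2
U(C) = 5
d(v) = -57 + v (d(v) = v - 57 = -57 + v)
U(y(9)) - d(62) = 5 - (-57 + 62) = 5 - 1*5 = 5 - 5 = 0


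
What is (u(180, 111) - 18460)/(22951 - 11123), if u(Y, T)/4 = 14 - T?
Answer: -4712/2957 ≈ -1.5935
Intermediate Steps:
u(Y, T) = 56 - 4*T (u(Y, T) = 4*(14 - T) = 56 - 4*T)
(u(180, 111) - 18460)/(22951 - 11123) = ((56 - 4*111) - 18460)/(22951 - 11123) = ((56 - 444) - 18460)/11828 = (-388 - 18460)*(1/11828) = -18848*1/11828 = -4712/2957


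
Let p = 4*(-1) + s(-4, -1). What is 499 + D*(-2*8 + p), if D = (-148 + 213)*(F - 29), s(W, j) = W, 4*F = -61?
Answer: 69529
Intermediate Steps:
F = -61/4 (F = (¼)*(-61) = -61/4 ≈ -15.250)
p = -8 (p = 4*(-1) - 4 = -4 - 4 = -8)
D = -11505/4 (D = (-148 + 213)*(-61/4 - 29) = 65*(-177/4) = -11505/4 ≈ -2876.3)
499 + D*(-2*8 + p) = 499 - 11505*(-2*8 - 8)/4 = 499 - 11505*(-16 - 8)/4 = 499 - 11505/4*(-24) = 499 + 69030 = 69529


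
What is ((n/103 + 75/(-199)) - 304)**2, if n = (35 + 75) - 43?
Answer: 38756601230400/420127009 ≈ 92250.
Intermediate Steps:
n = 67 (n = 110 - 43 = 67)
((n/103 + 75/(-199)) - 304)**2 = ((67/103 + 75/(-199)) - 304)**2 = ((67*(1/103) + 75*(-1/199)) - 304)**2 = ((67/103 - 75/199) - 304)**2 = (5608/20497 - 304)**2 = (-6225480/20497)**2 = 38756601230400/420127009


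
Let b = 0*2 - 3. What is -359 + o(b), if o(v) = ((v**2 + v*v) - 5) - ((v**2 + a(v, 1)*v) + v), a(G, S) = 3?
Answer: -343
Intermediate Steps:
b = -3 (b = 0 - 3 = -3)
o(v) = -5 + v**2 - 4*v (o(v) = ((v**2 + v*v) - 5) - ((v**2 + 3*v) + v) = ((v**2 + v**2) - 5) - (v**2 + 4*v) = (2*v**2 - 5) + (-v**2 - 4*v) = (-5 + 2*v**2) + (-v**2 - 4*v) = -5 + v**2 - 4*v)
-359 + o(b) = -359 + (-5 + (-3)**2 - 4*(-3)) = -359 + (-5 + 9 + 12) = -359 + 16 = -343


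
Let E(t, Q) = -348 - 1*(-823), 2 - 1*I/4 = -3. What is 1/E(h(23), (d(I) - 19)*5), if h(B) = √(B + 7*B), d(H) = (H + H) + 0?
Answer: 1/475 ≈ 0.0021053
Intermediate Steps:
I = 20 (I = 8 - 4*(-3) = 8 + 12 = 20)
d(H) = 2*H (d(H) = 2*H + 0 = 2*H)
h(B) = 2*√2*√B (h(B) = √(8*B) = 2*√2*√B)
E(t, Q) = 475 (E(t, Q) = -348 + 823 = 475)
1/E(h(23), (d(I) - 19)*5) = 1/475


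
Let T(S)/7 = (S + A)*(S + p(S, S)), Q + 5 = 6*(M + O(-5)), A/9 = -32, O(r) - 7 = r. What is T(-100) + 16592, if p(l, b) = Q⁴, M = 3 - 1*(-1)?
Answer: -2507994844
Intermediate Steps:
M = 4 (M = 3 + 1 = 4)
O(r) = 7 + r
A = -288 (A = 9*(-32) = -288)
Q = 31 (Q = -5 + 6*(4 + (7 - 5)) = -5 + 6*(4 + 2) = -5 + 6*6 = -5 + 36 = 31)
p(l, b) = 923521 (p(l, b) = 31⁴ = 923521)
T(S) = 7*(-288 + S)*(923521 + S) (T(S) = 7*((S - 288)*(S + 923521)) = 7*((-288 + S)*(923521 + S)) = 7*(-288 + S)*(923521 + S))
T(-100) + 16592 = (-1861818336 + 7*(-100)² + 6462631*(-100)) + 16592 = (-1861818336 + 7*10000 - 646263100) + 16592 = (-1861818336 + 70000 - 646263100) + 16592 = -2508011436 + 16592 = -2507994844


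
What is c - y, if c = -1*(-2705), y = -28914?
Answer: 31619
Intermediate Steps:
c = 2705
c - y = 2705 - 1*(-28914) = 2705 + 28914 = 31619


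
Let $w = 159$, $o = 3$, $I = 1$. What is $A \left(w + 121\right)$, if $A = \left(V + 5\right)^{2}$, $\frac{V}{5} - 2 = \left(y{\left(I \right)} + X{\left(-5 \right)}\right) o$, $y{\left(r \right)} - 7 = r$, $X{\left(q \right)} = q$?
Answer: $1008000$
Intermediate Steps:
$y{\left(r \right)} = 7 + r$
$V = 55$ ($V = 10 + 5 \left(\left(7 + 1\right) - 5\right) 3 = 10 + 5 \left(8 - 5\right) 3 = 10 + 5 \cdot 3 \cdot 3 = 10 + 5 \cdot 9 = 10 + 45 = 55$)
$A = 3600$ ($A = \left(55 + 5\right)^{2} = 60^{2} = 3600$)
$A \left(w + 121\right) = 3600 \left(159 + 121\right) = 3600 \cdot 280 = 1008000$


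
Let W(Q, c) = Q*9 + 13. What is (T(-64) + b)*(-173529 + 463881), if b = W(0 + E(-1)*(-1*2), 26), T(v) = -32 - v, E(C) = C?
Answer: 18292176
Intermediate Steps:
W(Q, c) = 13 + 9*Q (W(Q, c) = 9*Q + 13 = 13 + 9*Q)
b = 31 (b = 13 + 9*(0 - (-1)*2) = 13 + 9*(0 - 1*(-2)) = 13 + 9*(0 + 2) = 13 + 9*2 = 13 + 18 = 31)
(T(-64) + b)*(-173529 + 463881) = ((-32 - 1*(-64)) + 31)*(-173529 + 463881) = ((-32 + 64) + 31)*290352 = (32 + 31)*290352 = 63*290352 = 18292176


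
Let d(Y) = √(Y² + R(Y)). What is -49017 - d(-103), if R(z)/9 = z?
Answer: -49017 - √9682 ≈ -49115.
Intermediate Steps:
R(z) = 9*z
d(Y) = √(Y² + 9*Y)
-49017 - d(-103) = -49017 - √(-103*(9 - 103)) = -49017 - √(-103*(-94)) = -49017 - √9682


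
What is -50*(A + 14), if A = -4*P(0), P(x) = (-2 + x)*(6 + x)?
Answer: -3100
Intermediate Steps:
A = 48 (A = -4*(-12 + 0**2 + 4*0) = -4*(-12 + 0 + 0) = -4*(-12) = 48)
-50*(A + 14) = -50*(48 + 14) = -50*62 = -3100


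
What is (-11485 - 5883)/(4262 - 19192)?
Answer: 8684/7465 ≈ 1.1633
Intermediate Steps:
(-11485 - 5883)/(4262 - 19192) = -17368/(-14930) = -17368*(-1/14930) = 8684/7465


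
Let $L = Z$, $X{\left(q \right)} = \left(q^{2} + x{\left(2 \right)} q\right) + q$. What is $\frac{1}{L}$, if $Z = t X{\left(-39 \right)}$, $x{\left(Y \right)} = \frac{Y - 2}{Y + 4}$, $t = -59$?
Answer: $- \frac{1}{87438} \approx -1.1437 \cdot 10^{-5}$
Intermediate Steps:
$x{\left(Y \right)} = \frac{-2 + Y}{4 + Y}$
$X{\left(q \right)} = q + q^{2}$ ($X{\left(q \right)} = \left(q^{2} + \frac{-2 + 2}{4 + 2} q\right) + q = \left(q^{2} + \frac{1}{6} \cdot 0 q\right) + q = \left(q^{2} + 0 q\right) + q = \left(q^{2} + 0\right) + q = q^{2} + q = q + q^{2}$)
$Z = -87438$ ($Z = - 59 \left(- 39 \left(1 - 39\right)\right) = - 59 \left(\left(-39\right) \left(-38\right)\right) = \left(-59\right) 1482 = -87438$)
$L = -87438$
$\frac{1}{L} = \frac{1}{-87438} = - \frac{1}{87438}$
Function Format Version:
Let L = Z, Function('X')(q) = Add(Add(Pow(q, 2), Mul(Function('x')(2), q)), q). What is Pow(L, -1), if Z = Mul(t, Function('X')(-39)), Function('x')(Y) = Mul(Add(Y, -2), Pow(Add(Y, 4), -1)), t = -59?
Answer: Rational(-1, 87438) ≈ -1.1437e-5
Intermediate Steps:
Function('x')(Y) = Mul(Pow(Add(4, Y), -1), Add(-2, Y)) (Function('x')(Y) = Mul(Add(-2, Y), Pow(Add(4, Y), -1)) = Mul(Pow(Add(4, Y), -1), Add(-2, Y)))
Function('X')(q) = Add(q, Pow(q, 2)) (Function('X')(q) = Add(Add(Pow(q, 2), Mul(Mul(Pow(Add(4, 2), -1), Add(-2, 2)), q)), q) = Add(Add(Pow(q, 2), Mul(Mul(Pow(6, -1), 0), q)), q) = Add(Add(Pow(q, 2), Mul(Mul(Rational(1, 6), 0), q)), q) = Add(Add(Pow(q, 2), Mul(0, q)), q) = Add(Add(Pow(q, 2), 0), q) = Add(Pow(q, 2), q) = Add(q, Pow(q, 2)))
Z = -87438 (Z = Mul(-59, Mul(-39, Add(1, -39))) = Mul(-59, Mul(-39, -38)) = Mul(-59, 1482) = -87438)
L = -87438
Pow(L, -1) = Pow(-87438, -1) = Rational(-1, 87438)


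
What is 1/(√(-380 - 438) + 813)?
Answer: 813/661787 - I*√818/661787 ≈ 0.0012285 - 4.3217e-5*I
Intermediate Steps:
1/(√(-380 - 438) + 813) = 1/(√(-818) + 813) = 1/(I*√818 + 813) = 1/(813 + I*√818)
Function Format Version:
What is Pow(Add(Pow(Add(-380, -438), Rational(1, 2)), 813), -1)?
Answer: Add(Rational(813, 661787), Mul(Rational(-1, 661787), I, Pow(818, Rational(1, 2)))) ≈ Add(0.0012285, Mul(-4.3217e-5, I))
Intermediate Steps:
Pow(Add(Pow(Add(-380, -438), Rational(1, 2)), 813), -1) = Pow(Add(Pow(-818, Rational(1, 2)), 813), -1) = Pow(Add(Mul(I, Pow(818, Rational(1, 2))), 813), -1) = Pow(Add(813, Mul(I, Pow(818, Rational(1, 2)))), -1)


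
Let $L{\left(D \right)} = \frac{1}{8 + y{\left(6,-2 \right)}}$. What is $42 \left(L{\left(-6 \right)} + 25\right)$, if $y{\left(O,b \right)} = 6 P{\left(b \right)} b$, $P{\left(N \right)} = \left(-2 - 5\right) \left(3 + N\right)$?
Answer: $\frac{48321}{46} \approx 1050.5$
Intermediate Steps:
$P{\left(N \right)} = -21 - 7 N$ ($P{\left(N \right)} = - 7 \left(3 + N\right) = -21 - 7 N$)
$y{\left(O,b \right)} = b \left(-126 - 42 b\right)$ ($y{\left(O,b \right)} = 6 \left(-21 - 7 b\right) b = \left(-126 - 42 b\right) b = b \left(-126 - 42 b\right)$)
$L{\left(D \right)} = \frac{1}{92}$ ($L{\left(D \right)} = \frac{1}{8 - - 84 \left(3 - 2\right)} = \frac{1}{8 - \left(-84\right) 1} = \frac{1}{8 + 84} = \frac{1}{92}$)
$42 \left(L{\left(-6 \right)} + 25\right) = 42 \left(\frac{1}{92} + 25\right) = 42 \cdot \frac{2301}{92} = \frac{48321}{46}$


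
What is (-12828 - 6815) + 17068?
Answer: -2575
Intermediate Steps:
(-12828 - 6815) + 17068 = -19643 + 17068 = -2575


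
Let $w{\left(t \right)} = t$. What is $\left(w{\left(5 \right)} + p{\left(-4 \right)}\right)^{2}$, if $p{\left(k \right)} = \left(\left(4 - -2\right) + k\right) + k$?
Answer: $9$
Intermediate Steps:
$p{\left(k \right)} = 6 + 2 k$ ($p{\left(k \right)} = \left(\left(4 + 2\right) + k\right) + k = \left(6 + k\right) + k = 6 + 2 k$)
$\left(w{\left(5 \right)} + p{\left(-4 \right)}\right)^{2} = \left(5 + \left(6 + 2 \left(-4\right)\right)\right)^{2} = \left(5 + \left(6 - 8\right)\right)^{2} = \left(5 - 2\right)^{2} = 3^{2} = 9$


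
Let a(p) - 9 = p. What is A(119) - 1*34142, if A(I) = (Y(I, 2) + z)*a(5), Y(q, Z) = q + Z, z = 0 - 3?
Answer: -32490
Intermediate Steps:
a(p) = 9 + p
z = -3
Y(q, Z) = Z + q
A(I) = -14 + 14*I (A(I) = ((2 + I) - 3)*(9 + 5) = (-1 + I)*14 = -14 + 14*I)
A(119) - 1*34142 = (-14 + 14*119) - 1*34142 = (-14 + 1666) - 34142 = 1652 - 34142 = -32490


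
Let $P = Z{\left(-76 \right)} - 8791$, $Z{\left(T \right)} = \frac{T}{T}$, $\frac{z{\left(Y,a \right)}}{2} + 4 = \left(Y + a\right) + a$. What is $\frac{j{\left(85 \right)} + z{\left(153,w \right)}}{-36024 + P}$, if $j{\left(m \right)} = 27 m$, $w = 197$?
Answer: $- \frac{161}{2134} \approx -0.075445$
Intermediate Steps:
$z{\left(Y,a \right)} = -8 + 2 Y + 4 a$ ($z{\left(Y,a \right)} = -8 + 2 \left(\left(Y + a\right) + a\right) = -8 + 2 \left(Y + 2 a\right) = -8 + \left(2 Y + 4 a\right) = -8 + 2 Y + 4 a$)
$Z{\left(T \right)} = 1$
$P = -8790$ ($P = 1 - 8791 = -8790$)
$\frac{j{\left(85 \right)} + z{\left(153,w \right)}}{-36024 + P} = \frac{27 \cdot 85 + \left(-8 + 2 \cdot 153 + 4 \cdot 197\right)}{-36024 - 8790} = \frac{2295 + \left(-8 + 306 + 788\right)}{-44814} = \left(2295 + 1086\right) \left(- \frac{1}{44814}\right) = 3381 \left(- \frac{1}{44814}\right) = - \frac{161}{2134}$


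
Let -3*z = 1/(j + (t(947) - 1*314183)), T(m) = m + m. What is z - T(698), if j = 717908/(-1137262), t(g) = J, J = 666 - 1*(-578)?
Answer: -745242770270413/533841526389 ≈ -1396.0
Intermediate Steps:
J = 1244 (J = 666 + 578 = 1244)
t(g) = 1244
j = -358954/568631 (j = 717908*(-1/1137262) = -358954/568631 ≈ -0.63126)
T(m) = 2*m
z = 568631/533841526389 (z = -1/(3*(-358954/568631 + (1244 - 1*314183))) = -1/(3*(-358954/568631 + (1244 - 314183))) = -1/(3*(-358954/568631 - 312939)) = -1/(3*(-177947175463/568631)) = -⅓*(-568631/177947175463) = 568631/533841526389 ≈ 1.0652e-6)
z - T(698) = 568631/533841526389 - 2*698 = 568631/533841526389 - 1*1396 = 568631/533841526389 - 1396 = -745242770270413/533841526389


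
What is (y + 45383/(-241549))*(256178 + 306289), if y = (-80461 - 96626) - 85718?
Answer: -35705590958599176/241549 ≈ -1.4782e+11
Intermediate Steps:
y = -262805 (y = -177087 - 85718 = -262805)
(y + 45383/(-241549))*(256178 + 306289) = (-262805 + 45383/(-241549))*(256178 + 306289) = (-262805 + 45383*(-1/241549))*562467 = (-262805 - 45383/241549)*562467 = -63480330328/241549*562467 = -35705590958599176/241549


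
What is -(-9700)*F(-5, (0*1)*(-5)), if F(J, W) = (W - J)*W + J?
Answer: -48500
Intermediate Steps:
F(J, W) = J + W*(W - J) (F(J, W) = W*(W - J) + J = J + W*(W - J))
-(-9700)*F(-5, (0*1)*(-5)) = -(-9700)*(-5 + ((0*1)*(-5))² - 1*(-5)*(0*1)*(-5)) = -(-9700)*(-5 + (0*(-5))² - 1*(-5)*0*(-5)) = -(-9700)*(-5 + 0² - 1*(-5)*0) = -(-9700)*(-5 + 0 + 0) = -(-9700)*(-5) = -1940*25 = -48500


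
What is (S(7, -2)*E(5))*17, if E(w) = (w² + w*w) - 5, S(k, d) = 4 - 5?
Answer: -765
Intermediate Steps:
S(k, d) = -1
E(w) = -5 + 2*w² (E(w) = (w² + w²) - 5 = 2*w² - 5 = -5 + 2*w²)
(S(7, -2)*E(5))*17 = -(-5 + 2*5²)*17 = -(-5 + 2*25)*17 = -(-5 + 50)*17 = -1*45*17 = -45*17 = -765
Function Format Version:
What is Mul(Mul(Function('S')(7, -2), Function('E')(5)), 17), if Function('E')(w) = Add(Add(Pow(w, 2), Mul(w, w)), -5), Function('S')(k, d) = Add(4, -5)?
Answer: -765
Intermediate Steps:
Function('S')(k, d) = -1
Function('E')(w) = Add(-5, Mul(2, Pow(w, 2))) (Function('E')(w) = Add(Add(Pow(w, 2), Pow(w, 2)), -5) = Add(Mul(2, Pow(w, 2)), -5) = Add(-5, Mul(2, Pow(w, 2))))
Mul(Mul(Function('S')(7, -2), Function('E')(5)), 17) = Mul(Mul(-1, Add(-5, Mul(2, Pow(5, 2)))), 17) = Mul(Mul(-1, Add(-5, Mul(2, 25))), 17) = Mul(Mul(-1, Add(-5, 50)), 17) = Mul(Mul(-1, 45), 17) = Mul(-45, 17) = -765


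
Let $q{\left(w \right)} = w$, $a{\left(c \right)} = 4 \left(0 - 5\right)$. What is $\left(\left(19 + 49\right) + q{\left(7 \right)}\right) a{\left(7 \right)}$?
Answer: $-1500$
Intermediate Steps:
$a{\left(c \right)} = -20$ ($a{\left(c \right)} = 4 \left(-5\right) = -20$)
$\left(\left(19 + 49\right) + q{\left(7 \right)}\right) a{\left(7 \right)} = \left(\left(19 + 49\right) + 7\right) \left(-20\right) = \left(68 + 7\right) \left(-20\right) = 75 \left(-20\right) = -1500$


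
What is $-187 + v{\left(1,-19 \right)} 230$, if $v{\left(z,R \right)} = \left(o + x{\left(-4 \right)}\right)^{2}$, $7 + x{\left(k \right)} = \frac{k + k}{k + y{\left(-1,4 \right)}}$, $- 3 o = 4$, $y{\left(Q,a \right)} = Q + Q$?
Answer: $11083$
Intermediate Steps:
$y{\left(Q,a \right)} = 2 Q$
$o = - \frac{4}{3}$ ($o = \left(- \frac{1}{3}\right) 4 = - \frac{4}{3} \approx -1.3333$)
$x{\left(k \right)} = -7 + \frac{2 k}{-2 + k}$ ($x{\left(k \right)} = -7 + \frac{k + k}{k + 2 \left(-1\right)} = -7 + \frac{2 k}{k - 2} = -7 + \frac{2 k}{-2 + k}$)
$v{\left(z,R \right)} = 49$ ($v{\left(z,R \right)} = \left(- \frac{4}{3} + \frac{14 - -20}{-2 - 4}\right)^{2} = \left(- \frac{4}{3} + \frac{14 + 20}{-6}\right)^{2} = \left(- \frac{4}{3} - \frac{17}{3}\right)^{2} = \left(-7\right)^{2} = 49$)
$-187 + v{\left(1,-19 \right)} 230 = -187 + 49 \cdot 230 = -187 + 11270 = 11083$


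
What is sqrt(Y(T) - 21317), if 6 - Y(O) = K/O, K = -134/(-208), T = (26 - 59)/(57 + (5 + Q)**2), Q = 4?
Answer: I*sqrt(1742934193)/286 ≈ 145.97*I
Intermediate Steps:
T = -11/46 (T = (26 - 59)/(57 + (5 + 4)**2) = -33/(57 + 9**2) = -33/(57 + 81) = -33/138 = -33*1/138 = -11/46 ≈ -0.23913)
K = 67/104 (K = -134*(-1/208) = 67/104 ≈ 0.64423)
Y(O) = 6 - 67/(104*O)
sqrt(Y(T) - 21317) = sqrt((6 - 67/(104*(-11/46))) - 21317) = sqrt((6 - 67/104*(-46/11)) - 21317) = sqrt((6 + 1541/572) - 21317) = sqrt(4973/572 - 21317) = sqrt(-12188351/572) = I*sqrt(1742934193)/286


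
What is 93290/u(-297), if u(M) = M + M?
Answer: -46645/297 ≈ -157.05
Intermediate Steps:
u(M) = 2*M
93290/u(-297) = 93290/((2*(-297))) = 93290/(-594) = 93290*(-1/594) = -46645/297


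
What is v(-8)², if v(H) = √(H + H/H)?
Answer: -7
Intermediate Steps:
v(H) = √(1 + H) (v(H) = √(H + 1) = √(1 + H))
v(-8)² = (√(1 - 8))² = (√(-7))² = (I*√7)² = -7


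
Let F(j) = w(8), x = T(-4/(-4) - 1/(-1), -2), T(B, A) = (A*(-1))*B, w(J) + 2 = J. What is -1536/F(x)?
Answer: -256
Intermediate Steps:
w(J) = -2 + J
T(B, A) = -A*B (T(B, A) = (-A)*B = -A*B)
x = 4 (x = -1*(-2)*(-4/(-4) - 1/(-1)) = -1*(-2)*(-4*(-¼) - 1*(-1)) = -1*(-2)*(1 + 1) = -1*(-2)*2 = 4)
F(j) = 6 (F(j) = -2 + 8 = 6)
-1536/F(x) = -1536/6 = -1536*⅙ = -256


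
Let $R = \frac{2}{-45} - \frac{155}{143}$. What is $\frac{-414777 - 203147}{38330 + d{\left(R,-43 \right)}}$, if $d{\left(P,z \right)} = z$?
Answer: $- \frac{617924}{38287} \approx -16.139$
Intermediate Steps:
$R = - \frac{7261}{6435}$ ($R = 2 \left(- \frac{1}{45}\right) - \frac{155}{143} = - \frac{2}{45} - \frac{155}{143} = - \frac{7261}{6435} \approx -1.1284$)
$\frac{-414777 - 203147}{38330 + d{\left(R,-43 \right)}} = \frac{-414777 - 203147}{38330 - 43} = - \frac{617924}{38287}$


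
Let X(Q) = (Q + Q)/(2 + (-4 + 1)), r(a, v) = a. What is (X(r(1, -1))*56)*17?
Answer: -1904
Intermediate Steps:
X(Q) = -2*Q (X(Q) = (2*Q)/(2 - 3) = (2*Q)/(-1) = (2*Q)*(-1) = -2*Q)
(X(r(1, -1))*56)*17 = (-2*1*56)*17 = -2*56*17 = -112*17 = -1904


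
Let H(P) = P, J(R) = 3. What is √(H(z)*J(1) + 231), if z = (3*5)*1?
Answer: 2*√69 ≈ 16.613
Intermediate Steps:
z = 15 (z = 15*1 = 15)
√(H(z)*J(1) + 231) = √(15*3 + 231) = √(45 + 231) = √276 = 2*√69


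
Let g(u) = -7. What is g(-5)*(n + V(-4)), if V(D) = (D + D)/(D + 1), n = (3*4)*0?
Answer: -56/3 ≈ -18.667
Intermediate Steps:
n = 0 (n = 12*0 = 0)
V(D) = 2*D/(1 + D) (V(D) = (2*D)/(1 + D) = 2*D/(1 + D))
g(-5)*(n + V(-4)) = -7*(0 + 2*(-4)/(1 - 4)) = -7*(0 + 2*(-4)/(-3)) = -7*(0 + 2*(-4)*(-⅓)) = -7*(0 + 8/3) = -7*8/3 = -56/3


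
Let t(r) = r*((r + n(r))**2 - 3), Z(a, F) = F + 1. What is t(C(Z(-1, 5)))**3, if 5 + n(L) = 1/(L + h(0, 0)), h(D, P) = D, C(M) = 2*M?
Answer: 313461959257/1728 ≈ 1.8140e+8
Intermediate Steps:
Z(a, F) = 1 + F
n(L) = -5 + 1/L (n(L) = -5 + 1/(L + 0) = -5 + 1/L)
t(r) = r*(-3 + (-5 + r + 1/r)**2) (t(r) = r*((r + (-5 + 1/r))**2 - 3) = r*((-5 + r + 1/r)**2 - 3) = r*(-3 + (-5 + r + 1/r)**2))
t(C(Z(-1, 5)))**3 = (-6*(1 + 5) + (1 + (2*(1 + 5))**2 - 10*(1 + 5))**2/((2*(1 + 5))))**3 = (-6*6 + (1 + (2*6)**2 - 10*6)**2/((2*6)))**3 = (-3*12 + (1 + 12**2 - 5*12)**2/12)**3 = (-36 + (1 + 144 - 60)**2/12)**3 = (-36 + (1/12)*85**2)**3 = (-36 + (1/12)*7225)**3 = (-36 + 7225/12)**3 = (6793/12)**3 = 313461959257/1728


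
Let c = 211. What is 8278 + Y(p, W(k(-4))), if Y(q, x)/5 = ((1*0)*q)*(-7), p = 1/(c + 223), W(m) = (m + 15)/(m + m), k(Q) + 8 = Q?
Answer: 8278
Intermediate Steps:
k(Q) = -8 + Q
W(m) = (15 + m)/(2*m) (W(m) = (15 + m)/((2*m)) = (15 + m)*(1/(2*m)) = (15 + m)/(2*m))
p = 1/434 (p = 1/(211 + 223) = 1/434 ≈ 0.0023041)
Y(q, x) = 0 (Y(q, x) = 5*(((1*0)*q)*(-7)) = 5*((0*q)*(-7)) = 5*(0*(-7)) = 5*0 = 0)
8278 + Y(p, W(k(-4))) = 8278 + 0 = 8278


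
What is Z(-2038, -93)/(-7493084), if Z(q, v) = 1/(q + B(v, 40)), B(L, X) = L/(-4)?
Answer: 1/15096690989 ≈ 6.6240e-11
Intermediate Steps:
B(L, X) = -L/4 (B(L, X) = L*(-¼) = -L/4)
Z(q, v) = 1/(q - v/4)
Z(-2038, -93)/(-7493084) = (4/(-1*(-93) + 4*(-2038)))/(-7493084) = (4/(93 - 8152))*(-1/7493084) = (4/(-8059))*(-1/7493084) = (4*(-1/8059))*(-1/7493084) = -4/8059*(-1/7493084) = 1/15096690989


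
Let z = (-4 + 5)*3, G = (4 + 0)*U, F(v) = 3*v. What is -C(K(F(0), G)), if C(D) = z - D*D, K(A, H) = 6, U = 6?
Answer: 33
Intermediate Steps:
G = 24 (G = (4 + 0)*6 = 4*6 = 24)
z = 3 (z = 1*3 = 3)
C(D) = 3 - D**2 (C(D) = 3 - D*D = 3 - D**2)
-C(K(F(0), G)) = -(3 - 1*6**2) = -(3 - 1*36) = -(3 - 36) = -1*(-33) = 33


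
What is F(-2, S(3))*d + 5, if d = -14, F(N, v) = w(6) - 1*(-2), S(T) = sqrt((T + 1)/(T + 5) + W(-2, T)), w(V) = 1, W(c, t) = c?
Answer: -37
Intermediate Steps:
S(T) = sqrt(-2 + (1 + T)/(5 + T)) (S(T) = sqrt((T + 1)/(T + 5) - 2) = sqrt((1 + T)/(5 + T) - 2) = sqrt(-2 + (1 + T)/(5 + T)))
F(N, v) = 3 (F(N, v) = 1 - 1*(-2) = 1 + 2 = 3)
F(-2, S(3))*d + 5 = 3*(-14) + 5 = -42 + 5 = -37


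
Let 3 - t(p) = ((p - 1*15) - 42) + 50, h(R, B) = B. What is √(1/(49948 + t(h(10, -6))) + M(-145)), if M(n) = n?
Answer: I*√90494534489/24982 ≈ 12.042*I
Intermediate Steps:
t(p) = 10 - p (t(p) = 3 - (((p - 1*15) - 42) + 50) = 3 - (((p - 15) - 42) + 50) = 3 - (((-15 + p) - 42) + 50) = 3 - ((-57 + p) + 50) = 3 - (-7 + p) = 3 + (7 - p) = 10 - p)
√(1/(49948 + t(h(10, -6))) + M(-145)) = √(1/(49948 + (10 - 1*(-6))) - 145) = √(1/(49948 + (10 + 6)) - 145) = √(1/(49948 + 16) - 145) = √(1/49964 - 145) = √(-7244779/49964) = I*√90494534489/24982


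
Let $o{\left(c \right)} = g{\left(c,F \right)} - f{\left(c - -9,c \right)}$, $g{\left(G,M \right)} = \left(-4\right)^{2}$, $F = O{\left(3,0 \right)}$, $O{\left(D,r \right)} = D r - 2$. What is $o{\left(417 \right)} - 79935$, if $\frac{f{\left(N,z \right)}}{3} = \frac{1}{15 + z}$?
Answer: $- \frac{11508337}{144} \approx -79919.0$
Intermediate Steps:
$O{\left(D,r \right)} = -2 + D r$
$f{\left(N,z \right)} = \frac{3}{15 + z}$
$F = -2$ ($F = -2 + 3 \cdot 0 = -2 + 0 = -2$)
$g{\left(G,M \right)} = 16$
$o{\left(c \right)} = 16 - \frac{3}{15 + c}$
$o{\left(417 \right)} - 79935 = \frac{237 + 16 \cdot 417}{15 + 417} - 79935 = \frac{237 + 6672}{432} - 79935 = \frac{1}{432} \cdot 6909 - 79935 = \frac{2303}{144} - 79935 = - \frac{11508337}{144}$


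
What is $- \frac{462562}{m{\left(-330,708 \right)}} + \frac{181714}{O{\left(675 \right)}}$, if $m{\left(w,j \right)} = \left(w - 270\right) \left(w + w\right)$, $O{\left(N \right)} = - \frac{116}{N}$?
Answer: $- \frac{209362956281}{198000} \approx -1.0574 \cdot 10^{6}$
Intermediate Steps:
$m{\left(w,j \right)} = 2 w \left(-270 + w\right)$ ($m{\left(w,j \right)} = \left(-270 + w\right) 2 w = 2 w \left(-270 + w\right)$)
$- \frac{462562}{m{\left(-330,708 \right)}} + \frac{181714}{O{\left(675 \right)}} = - \frac{462562}{2 \left(-330\right) \left(-270 - 330\right)} + \frac{181714}{\left(-116\right) \frac{1}{675}} = - \frac{462562}{2 \left(-330\right) \left(-600\right)} + \frac{181714}{\left(-116\right) \frac{1}{675}} = - \frac{462562}{396000} + \frac{181714}{- \frac{116}{675}} = \left(-462562\right) \frac{1}{396000} + 181714 \left(- \frac{675}{116}\right) = - \frac{231281}{198000} - \frac{2114775}{2} = - \frac{209362956281}{198000}$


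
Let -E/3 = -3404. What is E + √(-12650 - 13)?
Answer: 10212 + 3*I*√1407 ≈ 10212.0 + 112.53*I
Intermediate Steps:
E = 10212 (E = -3*(-3404) = 10212)
E + √(-12650 - 13) = 10212 + √(-12650 - 13) = 10212 + √(-12663) = 10212 + 3*I*√1407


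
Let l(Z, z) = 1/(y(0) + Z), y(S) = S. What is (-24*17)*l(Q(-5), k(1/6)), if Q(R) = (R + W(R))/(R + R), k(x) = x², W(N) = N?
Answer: -408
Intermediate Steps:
Q(R) = 1 (Q(R) = (R + R)/(R + R) = (2*R)/((2*R)) = (2*R)*(1/(2*R)) = 1)
l(Z, z) = 1/Z (l(Z, z) = 1/(0 + Z) = 1/Z)
(-24*17)*l(Q(-5), k(1/6)) = -24*17/1 = -408*1 = -408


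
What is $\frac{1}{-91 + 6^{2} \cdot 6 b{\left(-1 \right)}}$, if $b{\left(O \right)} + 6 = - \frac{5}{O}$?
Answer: $- \frac{1}{307} \approx -0.0032573$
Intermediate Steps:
$b{\left(O \right)} = -6 - \frac{5}{O}$
$\frac{1}{-91 + 6^{2} \cdot 6 b{\left(-1 \right)}} = \frac{1}{-91 + 6^{2} \cdot 6 \left(-6 - \frac{5}{-1}\right)} = \frac{1}{-91 + 36 \cdot 6 \left(-6 - -5\right)} = \frac{1}{-91 + 216 \left(-6 + 5\right)} = \frac{1}{-91 + 216 \left(-1\right)} = \frac{1}{-91 - 216} = \frac{1}{-307} = - \frac{1}{307}$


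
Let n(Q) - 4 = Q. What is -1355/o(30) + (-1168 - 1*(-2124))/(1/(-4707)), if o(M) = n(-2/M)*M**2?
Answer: -3185923807/708 ≈ -4.4999e+6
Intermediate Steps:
n(Q) = 4 + Q
o(M) = M**2*(4 - 2/M) (o(M) = (4 - 2/M)*M**2 = M**2*(4 - 2/M))
-1355/o(30) + (-1168 - 1*(-2124))/(1/(-4707)) = -1355*1/(60*(-1 + 2*30)) + (-1168 - 1*(-2124))/(1/(-4707)) = -1355*1/(60*(-1 + 60)) + (-1168 + 2124)/(-1/4707) = -1355/(2*30*59) + 956*(-4707) = -1355/3540 - 4499892 = -1355*1/3540 - 4499892 = -271/708 - 4499892 = -3185923807/708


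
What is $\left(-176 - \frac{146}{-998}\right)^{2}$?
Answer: $\frac{7700238001}{249001} \approx 30925.0$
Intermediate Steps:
$\left(-176 - \frac{146}{-998}\right)^{2} = \left(-176 - - \frac{73}{499}\right)^{2} = \left(-176 + \frac{73}{499}\right)^{2} = \left(- \frac{87751}{499}\right)^{2} = \frac{7700238001}{249001}$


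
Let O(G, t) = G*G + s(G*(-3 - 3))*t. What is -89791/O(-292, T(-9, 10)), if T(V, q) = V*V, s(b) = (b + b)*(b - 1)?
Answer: -89791/497061088 ≈ -0.00018064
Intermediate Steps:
s(b) = 2*b*(-1 + b) (s(b) = (2*b)*(-1 + b) = 2*b*(-1 + b))
T(V, q) = V²
O(G, t) = G² - 12*G*t*(-1 - 6*G) (O(G, t) = G*G + (2*(G*(-3 - 3))*(-1 + G*(-3 - 3)))*t = G² + (2*(G*(-6))*(-1 + G*(-6)))*t = G² + (2*(-6*G)*(-1 - 6*G))*t = G² + (-12*G*(-1 - 6*G))*t = G² - 12*G*t*(-1 - 6*G))
-89791/O(-292, T(-9, 10)) = -89791*(-1/(292*(-292 + 12*(-9)²*(1 + 6*(-292))))) = -89791*(-1/(292*(-292 + 12*81*(1 - 1752)))) = -89791*(-1/(292*(-292 + 12*81*(-1751)))) = -89791*(-1/(292*(-292 - 1701972))) = -89791/((-292*(-1702264))) = -89791/497061088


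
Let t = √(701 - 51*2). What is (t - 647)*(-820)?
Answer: 530540 - 820*√599 ≈ 5.1047e+5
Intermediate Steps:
t = √599 (t = √(701 - 102) = √599 ≈ 24.474)
(t - 647)*(-820) = (√599 - 647)*(-820) = (-647 + √599)*(-820) = 530540 - 820*√599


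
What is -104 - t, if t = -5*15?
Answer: -29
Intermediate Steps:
t = -75
-104 - t = -104 - 1*(-75) = -104 + 75 = -29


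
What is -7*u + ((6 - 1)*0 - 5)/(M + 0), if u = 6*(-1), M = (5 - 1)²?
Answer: 667/16 ≈ 41.688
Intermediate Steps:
M = 16 (M = 4² = 16)
u = -6
-7*u + ((6 - 1)*0 - 5)/(M + 0) = -7*(-6) + ((6 - 1)*0 - 5)/(16 + 0) = 42 + (5*0 - 5)/16 = 42 + (0 - 5)*(1/16) = 42 - 5*1/16 = 42 - 5/16 = 667/16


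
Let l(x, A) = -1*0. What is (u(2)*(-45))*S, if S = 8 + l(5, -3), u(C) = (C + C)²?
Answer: -5760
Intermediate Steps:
u(C) = 4*C² (u(C) = (2*C)² = 4*C²)
l(x, A) = 0
S = 8 (S = 8 + 0 = 8)
(u(2)*(-45))*S = ((4*2²)*(-45))*8 = ((4*4)*(-45))*8 = (16*(-45))*8 = -720*8 = -5760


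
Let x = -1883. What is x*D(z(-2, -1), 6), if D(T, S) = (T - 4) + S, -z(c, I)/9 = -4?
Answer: -71554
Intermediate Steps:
z(c, I) = 36 (z(c, I) = -9*(-4) = 36)
D(T, S) = -4 + S + T (D(T, S) = (-4 + T) + S = -4 + S + T)
x*D(z(-2, -1), 6) = -1883*(-4 + 6 + 36) = -1883*38 = -71554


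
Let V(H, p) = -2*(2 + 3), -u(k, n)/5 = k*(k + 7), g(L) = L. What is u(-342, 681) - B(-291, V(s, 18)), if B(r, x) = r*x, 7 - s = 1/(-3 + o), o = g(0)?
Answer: -575760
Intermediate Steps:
u(k, n) = -5*k*(7 + k) (u(k, n) = -5*k*(k + 7) = -5*k*(7 + k))
o = 0
s = 22/3 (s = 7 - 1/(-3 + 0) = 7 - 1/(-3) = 7 - 1*(-⅓) = 7 + ⅓ = 22/3 ≈ 7.3333)
V(H, p) = -10 (V(H, p) = -2*5 = -10)
u(-342, 681) - B(-291, V(s, 18)) = -5*(-342)*(7 - 342) - (-291)*(-10) = -5*(-342)*(-335) - 1*2910 = -572850 - 2910 = -575760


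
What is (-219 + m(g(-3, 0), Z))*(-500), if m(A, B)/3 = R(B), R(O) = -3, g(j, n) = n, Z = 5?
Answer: 114000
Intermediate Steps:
m(A, B) = -9 (m(A, B) = 3*(-3) = -9)
(-219 + m(g(-3, 0), Z))*(-500) = (-219 - 9)*(-500) = -228*(-500) = 114000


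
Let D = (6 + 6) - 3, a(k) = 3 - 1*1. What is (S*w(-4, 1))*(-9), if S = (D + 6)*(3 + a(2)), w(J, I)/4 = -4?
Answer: 10800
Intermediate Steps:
a(k) = 2 (a(k) = 3 - 1 = 2)
D = 9 (D = 12 - 3 = 9)
w(J, I) = -16 (w(J, I) = 4*(-4) = -16)
S = 75 (S = (9 + 6)*(3 + 2) = 15*5 = 75)
(S*w(-4, 1))*(-9) = (75*(-16))*(-9) = -1200*(-9) = 10800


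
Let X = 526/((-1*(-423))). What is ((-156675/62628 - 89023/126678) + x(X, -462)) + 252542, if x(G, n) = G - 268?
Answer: 47033437491300655/186439359924 ≈ 2.5227e+5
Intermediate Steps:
X = 526/423 ≈ 1.2435
x(G, n) = -268 + G
((-156675/62628 - 89023/126678) + x(X, -462)) + 252542 = ((-156675/62628 - 89023/126678) + (-268 + 526/423)) + 252542 = ((-156675*1/62628 - 89023*1/126678) - 112838/423) + 252542 = ((-52225/20876 - 89023/126678) - 112838/423) + 252542 = (-4237101349/1322264964 - 112838/423) + 252542 = -50331342626153/186439359924 + 252542 = 47033437491300655/186439359924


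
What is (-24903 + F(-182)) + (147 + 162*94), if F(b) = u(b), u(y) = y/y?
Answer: -9527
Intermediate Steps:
u(y) = 1
F(b) = 1
(-24903 + F(-182)) + (147 + 162*94) = (-24903 + 1) + (147 + 162*94) = -24902 + (147 + 15228) = -24902 + 15375 = -9527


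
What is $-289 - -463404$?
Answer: $463115$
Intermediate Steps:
$-289 - -463404 = -289 + 463404 = 463115$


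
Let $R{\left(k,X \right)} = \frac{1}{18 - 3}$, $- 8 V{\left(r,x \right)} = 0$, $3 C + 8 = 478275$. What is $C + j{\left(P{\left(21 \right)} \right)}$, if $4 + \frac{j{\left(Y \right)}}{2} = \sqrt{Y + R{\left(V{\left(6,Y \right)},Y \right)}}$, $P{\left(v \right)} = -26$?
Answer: $\frac{478243}{3} + \frac{2 i \sqrt{5835}}{15} \approx 1.5941 \cdot 10^{5} + 10.185 i$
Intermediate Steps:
$C = \frac{478267}{3}$ ($C = - \frac{8}{3} + \frac{1}{3} \cdot 478275 = - \frac{8}{3} + 159425 = \frac{478267}{3} \approx 1.5942 \cdot 10^{5}$)
$V{\left(r,x \right)} = 0$ ($V{\left(r,x \right)} = \left(- \frac{1}{8}\right) 0 = 0$)
$R{\left(k,X \right)} = \frac{1}{15}$
$j{\left(Y \right)} = -8 + 2 \sqrt{\frac{1}{15} + Y}$ ($j{\left(Y \right)} = -8 + 2 \sqrt{Y + \frac{1}{15}} = -8 + 2 \sqrt{\frac{1}{15} + Y}$)
$C + j{\left(P{\left(21 \right)} \right)} = \frac{478267}{3} - \left(8 - \frac{2 \sqrt{15 + 225 \left(-26\right)}}{15}\right) = \frac{478267}{3} - \left(8 - \frac{2 \sqrt{15 - 5850}}{15}\right) = \frac{478267}{3} - \left(8 - \frac{2 \sqrt{-5835}}{15}\right) = \frac{478267}{3} - \left(8 - \frac{2 i \sqrt{5835}}{15}\right) = \frac{478243}{3} + \frac{2 i \sqrt{5835}}{15}$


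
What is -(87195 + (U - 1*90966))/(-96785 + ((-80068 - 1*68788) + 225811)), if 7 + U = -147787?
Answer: -30313/3966 ≈ -7.6432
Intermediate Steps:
U = -147794 (U = -7 - 147787 = -147794)
-(87195 + (U - 1*90966))/(-96785 + ((-80068 - 1*68788) + 225811)) = -(87195 + (-147794 - 1*90966))/(-96785 + ((-80068 - 1*68788) + 225811)) = -(87195 + (-147794 - 90966))/(-96785 + ((-80068 - 68788) + 225811)) = -(87195 - 238760)/(-96785 + (-148856 + 225811)) = -(-151565)/(-96785 + 76955) = -(-151565)/(-19830) = -(-151565)*(-1)/19830 = -1*30313/3966 = -30313/3966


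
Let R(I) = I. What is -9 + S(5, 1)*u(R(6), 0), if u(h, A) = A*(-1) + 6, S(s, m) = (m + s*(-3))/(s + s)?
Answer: -87/5 ≈ -17.400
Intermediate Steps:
S(s, m) = (m - 3*s)/(2*s) (S(s, m) = (m - 3*s)/((2*s)) = (m - 3*s)*(1/(2*s)) = (m - 3*s)/(2*s))
u(h, A) = 6 - A (u(h, A) = -A + 6 = 6 - A)
-9 + S(5, 1)*u(R(6), 0) = -9 + ((1/2)*(1 - 3*5)/5)*(6 - 1*0) = -9 + ((1/2)*(1/5)*(1 - 15))*(6 + 0) = -9 + ((1/2)*(1/5)*(-14))*6 = -9 - 7/5*6 = -9 - 42/5 = -87/5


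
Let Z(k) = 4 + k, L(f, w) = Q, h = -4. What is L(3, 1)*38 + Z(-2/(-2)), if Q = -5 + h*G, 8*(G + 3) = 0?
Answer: 271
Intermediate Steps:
G = -3 (G = -3 + (1/8)*0 = -3 + 0 = -3)
Q = 7 (Q = -5 - 4*(-3) = -5 + 12 = 7)
L(f, w) = 7
L(3, 1)*38 + Z(-2/(-2)) = 7*38 + (4 - 2/(-2)) = 266 + (4 - 2*(-1/2)) = 266 + (4 + 1) = 266 + 5 = 271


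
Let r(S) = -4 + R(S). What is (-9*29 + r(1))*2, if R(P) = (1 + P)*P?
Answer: -526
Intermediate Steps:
R(P) = P*(1 + P)
r(S) = -4 + S*(1 + S)
(-9*29 + r(1))*2 = (-9*29 + (-4 + 1*(1 + 1)))*2 = (-261 + (-4 + 1*2))*2 = (-261 + (-4 + 2))*2 = (-261 - 2)*2 = -263*2 = -526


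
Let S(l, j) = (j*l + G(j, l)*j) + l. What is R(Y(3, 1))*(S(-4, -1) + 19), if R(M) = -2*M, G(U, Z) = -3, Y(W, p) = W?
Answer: -132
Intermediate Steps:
S(l, j) = l - 3*j + j*l (S(l, j) = (j*l - 3*j) + l = (-3*j + j*l) + l = l - 3*j + j*l)
R(Y(3, 1))*(S(-4, -1) + 19) = (-2*3)*((-4 - 3*(-1) - 1*(-4)) + 19) = -6*((-4 + 3 + 4) + 19) = -6*(3 + 19) = -6*22 = -132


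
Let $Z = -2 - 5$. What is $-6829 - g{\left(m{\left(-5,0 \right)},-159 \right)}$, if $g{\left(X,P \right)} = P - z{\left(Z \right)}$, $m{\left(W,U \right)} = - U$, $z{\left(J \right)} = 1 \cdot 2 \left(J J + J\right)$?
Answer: $-6586$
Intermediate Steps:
$Z = -7$ ($Z = -2 - 5 = -7$)
$z{\left(J \right)} = 2 J + 2 J^{2}$ ($z{\left(J \right)} = 2 \left(J^{2} + J\right) = 2 \left(J + J^{2}\right) = 2 J + 2 J^{2}$)
$g{\left(X,P \right)} = -84 + P$ ($g{\left(X,P \right)} = P - 2 \left(-7\right) \left(1 - 7\right) = P - 2 \left(-7\right) \left(-6\right) = P - 84 = -84 + P$)
$-6829 - g{\left(m{\left(-5,0 \right)},-159 \right)} = -6829 - \left(-84 - 159\right) = -6829 - -243 = -6829 + 243 = -6586$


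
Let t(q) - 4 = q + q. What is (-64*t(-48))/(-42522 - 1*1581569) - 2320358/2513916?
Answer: -1891637240993/2041414175178 ≈ -0.92663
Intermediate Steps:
t(q) = 4 + 2*q (t(q) = 4 + (q + q) = 4 + 2*q)
(-64*t(-48))/(-42522 - 1*1581569) - 2320358/2513916 = (-64*(4 + 2*(-48)))/(-42522 - 1*1581569) - 2320358/2513916 = (-64*(4 - 96))/(-42522 - 1581569) - 2320358*1/2513916 = -64*(-92)/(-1624091) - 1160179/1256958 = 5888*(-1/1624091) - 1160179/1256958 = -5888/1624091 - 1160179/1256958 = -1891637240993/2041414175178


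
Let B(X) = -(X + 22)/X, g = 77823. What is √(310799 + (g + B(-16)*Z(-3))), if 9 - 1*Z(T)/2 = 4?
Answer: √1554503/2 ≈ 623.40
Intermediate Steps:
Z(T) = 10 (Z(T) = 18 - 2*4 = 18 - 8 = 10)
B(X) = -(22 + X)/X
√(310799 + (g + B(-16)*Z(-3))) = √(310799 + (77823 + ((-22 - 1*(-16))/(-16))*10)) = √(310799 + (77823 - (-22 + 16)/16*10)) = √(310799 + (77823 - 1/16*(-6)*10)) = √(310799 + (77823 + (3/8)*10)) = √(310799 + (77823 + 15/4)) = √(310799 + 311307/4) = √(1554503/4) = √1554503/2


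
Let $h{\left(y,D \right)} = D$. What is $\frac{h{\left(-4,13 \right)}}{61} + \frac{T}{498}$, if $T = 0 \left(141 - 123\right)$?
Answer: $\frac{13}{61} \approx 0.21311$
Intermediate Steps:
$T = 0$ ($T = 0 \left(141 - 123\right) = 0 \cdot 18 = 0$)
$\frac{h{\left(-4,13 \right)}}{61} + \frac{T}{498} = \frac{13}{61} + \frac{0}{498} = 13 \cdot \frac{1}{61} + 0 \cdot \frac{1}{498} = \frac{13}{61} + 0 = \frac{13}{61}$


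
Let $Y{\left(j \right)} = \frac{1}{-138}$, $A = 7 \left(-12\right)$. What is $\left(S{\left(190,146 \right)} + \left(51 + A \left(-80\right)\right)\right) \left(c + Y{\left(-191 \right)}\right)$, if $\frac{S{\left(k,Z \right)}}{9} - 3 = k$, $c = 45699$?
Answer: $\frac{8942561698}{23} \approx 3.8881 \cdot 10^{8}$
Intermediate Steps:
$S{\left(k,Z \right)} = 27 + 9 k$
$A = -84$
$Y{\left(j \right)} = - \frac{1}{138}$
$\left(S{\left(190,146 \right)} + \left(51 + A \left(-80\right)\right)\right) \left(c + Y{\left(-191 \right)}\right) = \left(\left(27 + 9 \cdot 190\right) + \left(51 - -6720\right)\right) \left(45699 - \frac{1}{138}\right) = \left(\left(27 + 1710\right) + \left(51 + 6720\right)\right) \frac{6306461}{138} = \left(1737 + 6771\right) \frac{6306461}{138} = 8508 \cdot \frac{6306461}{138} = \frac{8942561698}{23}$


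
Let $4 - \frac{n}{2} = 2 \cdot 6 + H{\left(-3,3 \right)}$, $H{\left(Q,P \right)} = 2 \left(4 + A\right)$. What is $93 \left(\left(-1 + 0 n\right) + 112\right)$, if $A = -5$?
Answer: $10323$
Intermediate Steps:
$H{\left(Q,P \right)} = -2$ ($H{\left(Q,P \right)} = 2 \left(4 - 5\right) = 2 \left(-1\right) = -2$)
$n = -12$ ($n = 8 - 2 \left(2 \cdot 6 - 2\right) = 8 - 2 \left(12 - 2\right) = 8 - 20 = -12$)
$93 \left(\left(-1 + 0 n\right) + 112\right) = 93 \left(\left(-1 + 0 \left(-12\right)\right) + 112\right) = 93 \left(\left(-1 + 0\right) + 112\right) = 93 \left(-1 + 112\right) = 93 \cdot 111 = 10323$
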